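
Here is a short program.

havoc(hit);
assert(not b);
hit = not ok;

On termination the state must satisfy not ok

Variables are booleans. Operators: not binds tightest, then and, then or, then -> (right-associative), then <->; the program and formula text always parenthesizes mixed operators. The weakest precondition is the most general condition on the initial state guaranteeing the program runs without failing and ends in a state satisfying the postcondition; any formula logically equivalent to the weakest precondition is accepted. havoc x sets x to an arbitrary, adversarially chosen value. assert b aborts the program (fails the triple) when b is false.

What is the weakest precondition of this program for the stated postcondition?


Working backward. After the program, not ok must hold.
Before hit := not ok: not ok
Before assert not b: (not b) and (not ok)
Before havoc hit: (not b) and (not ok)
Answer: WP = (not b) and (not ok)


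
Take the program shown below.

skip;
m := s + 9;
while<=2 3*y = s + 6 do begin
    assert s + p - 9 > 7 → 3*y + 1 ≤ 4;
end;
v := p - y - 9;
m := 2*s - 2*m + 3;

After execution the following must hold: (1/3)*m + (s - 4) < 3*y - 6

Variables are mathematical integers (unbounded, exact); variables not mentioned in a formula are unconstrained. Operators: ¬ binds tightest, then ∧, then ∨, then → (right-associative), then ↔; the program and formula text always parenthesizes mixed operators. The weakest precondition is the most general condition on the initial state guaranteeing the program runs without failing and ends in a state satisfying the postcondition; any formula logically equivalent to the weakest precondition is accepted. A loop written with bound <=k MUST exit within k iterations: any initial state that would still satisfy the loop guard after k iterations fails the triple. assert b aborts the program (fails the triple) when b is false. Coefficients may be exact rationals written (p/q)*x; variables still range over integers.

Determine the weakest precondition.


Working backward. After the program, the postcondition (1/3)*m + (s - 4) < 3*y - 6 must hold; in canonical form it is (1/3)*m + s < 3*y - 2.
Before m := 2*s - 2*m + 3: (5/3)*s < (2/3)*m + 3*y - 3
Before v := p - y - 9: (5/3)*s < (2/3)*m + 3*y - 3
Before the loop (bound <=2), unroll the exhaustion recursion (WP_0 = exit-now case; WP_j = one more guarded iteration, up to j = 2):
  WP_0: (¬(3*y = s + 6)) ∧ (5/3)*s < (2/3)*m + 3*y - 3
  WP_1: (3*y = s + 6 → ((p + s > 16 → 3*y ≤ 3) ∧ (¬(3*y = s + 6)) ∧ (5/3)*s < (2/3)*m + 3*y - 3)) ∧ ((¬(3*y = s + 6)) → (5/3)*s < (2/3)*m + 3*y - 3)
  WP_2: (3*y = s + 6 → ((p + s > 16 → 3*y ≤ 3) ∧ (3*y = s + 6 → ((p + s > 16 → 3*y ≤ 3) ∧ (¬(3*y = s + 6)) ∧ (5/3)*s < (2/3)*m + 3*y - 3)) ∧ ((¬(3*y = s + 6)) → (5/3)*s < (2/3)*m + 3*y - 3))) ∧ ((¬(3*y = s + 6)) → (5/3)*s < (2/3)*m + 3*y - 3)
So before the loop: (3*y = s + 6 → ((p + s > 16 → 3*y ≤ 3) ∧ (3*y = s + 6 → ((p + s > 16 → 3*y ≤ 3) ∧ (¬(3*y = s + 6)) ∧ (5/3)*s < (2/3)*m + 3*y - 3)) ∧ ((¬(3*y = s + 6)) → (5/3)*s < (2/3)*m + 3*y - 3))) ∧ ((¬(3*y = s + 6)) → (5/3)*s < (2/3)*m + 3*y - 3)
Before m := s + 9: (3*y = s + 6 → ((p + s > 16 → 3*y ≤ 3) ∧ (3*y = s + 6 → ((p + s > 16 → 3*y ≤ 3) ∧ (¬(3*y = s + 6)) ∧ s < 3*y + 3)) ∧ ((¬(3*y = s + 6)) → s < 3*y + 3))) ∧ ((¬(3*y = s + 6)) → s < 3*y + 3)
Before skip: (3*y = s + 6 → ((p + s > 16 → 3*y ≤ 3) ∧ (3*y = s + 6 → ((p + s > 16 → 3*y ≤ 3) ∧ (¬(3*y = s + 6)) ∧ s < 3*y + 3)) ∧ ((¬(3*y = s + 6)) → s < 3*y + 3))) ∧ ((¬(3*y = s + 6)) → s < 3*y + 3)
Answer: WP = (3*y = s + 6 → ((p + s > 16 → 3*y ≤ 3) ∧ (3*y = s + 6 → ((p + s > 16 → 3*y ≤ 3) ∧ (¬(3*y = s + 6)) ∧ s < 3*y + 3)) ∧ ((¬(3*y = s + 6)) → s < 3*y + 3))) ∧ ((¬(3*y = s + 6)) → s < 3*y + 3)


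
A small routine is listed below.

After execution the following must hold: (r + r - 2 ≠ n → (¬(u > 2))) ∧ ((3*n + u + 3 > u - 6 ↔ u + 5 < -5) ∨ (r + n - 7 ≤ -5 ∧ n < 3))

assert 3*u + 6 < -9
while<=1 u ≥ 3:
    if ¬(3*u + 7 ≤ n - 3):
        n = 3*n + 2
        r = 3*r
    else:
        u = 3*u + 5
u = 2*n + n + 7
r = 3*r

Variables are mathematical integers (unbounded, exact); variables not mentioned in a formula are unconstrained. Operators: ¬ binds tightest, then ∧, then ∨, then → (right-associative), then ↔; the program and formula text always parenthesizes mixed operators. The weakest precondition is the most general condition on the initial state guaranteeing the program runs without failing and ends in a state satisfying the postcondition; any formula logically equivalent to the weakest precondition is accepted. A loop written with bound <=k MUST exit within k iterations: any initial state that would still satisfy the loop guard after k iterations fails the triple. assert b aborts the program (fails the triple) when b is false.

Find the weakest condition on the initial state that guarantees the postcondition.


Working backward. After the program, the postcondition (r + r - 2 ≠ n → (¬(u > 2))) ∧ ((3*n + u + 3 > u - 6 ↔ u + 5 < -5) ∨ (r + n - 7 ≤ -5 ∧ n < 3)) must hold; in canonical form it is (2*r ≠ n + 2 → (¬(u > 2))) ∧ ((3*n > -9 ↔ u < -10) ∨ (n + r ≤ 2 ∧ n < 3)).
Before r := 3*r: (6*r ≠ n + 2 → (¬(u > 2))) ∧ ((3*n > -9 ↔ u < -10) ∨ (n + 3*r ≤ 2 ∧ n < 3))
Before u := 2*n + n + 7: (6*r ≠ n + 2 → (¬(3*n > -5))) ∧ ((3*n > -9 ↔ 3*n < -17) ∨ (n + 3*r ≤ 2 ∧ n < 3))
Before the loop (bound <=1), unroll the exhaustion recursion (WP_0 = exit-now case; WP_j = one more guarded iteration, up to j = 1):
  WP_0: (¬(u ≥ 3)) ∧ (6*r ≠ n + 2 → (¬(3*n > -5))) ∧ ((3*n > -9 ↔ 3*n < -17) ∨ (n + 3*r ≤ 2 ∧ n < 3))
  WP_1: (u ≥ 3 → (((¬(3*u ≤ n - 10)) → ((¬(u ≥ 3)) ∧ (18*r ≠ 3*n + 4 → (¬(9*n > -11))) ∧ ((9*n > -15 ↔ 9*n < -23) ∨ (3*n + 9*r ≤ 0 ∧ 3*n < 1)))) ∧ (3*u ≤ n - 10 → ((¬(3*u ≥ -2)) ∧ (6*r ≠ n + 2 → (¬(3*n > -5))) ∧ ((3*n > -9 ↔ 3*n < -17) ∨ (n + 3*r ≤ 2 ∧ n < 3)))))) ∧ ((¬(u ≥ 3)) → ((6*r ≠ n + 2 → (¬(3*n > -5))) ∧ ((3*n > -9 ↔ 3*n < -17) ∨ (n + 3*r ≤ 2 ∧ n < 3))))
So before the loop: (u ≥ 3 → (((¬(3*u ≤ n - 10)) → ((¬(u ≥ 3)) ∧ (18*r ≠ 3*n + 4 → (¬(9*n > -11))) ∧ ((9*n > -15 ↔ 9*n < -23) ∨ (3*n + 9*r ≤ 0 ∧ 3*n < 1)))) ∧ (3*u ≤ n - 10 → ((¬(3*u ≥ -2)) ∧ (6*r ≠ n + 2 → (¬(3*n > -5))) ∧ ((3*n > -9 ↔ 3*n < -17) ∨ (n + 3*r ≤ 2 ∧ n < 3)))))) ∧ ((¬(u ≥ 3)) → ((6*r ≠ n + 2 → (¬(3*n > -5))) ∧ ((3*n > -9 ↔ 3*n < -17) ∨ (n + 3*r ≤ 2 ∧ n < 3))))
Before assert 3*u + 6 < -9: 3*u < -15 ∧ (u ≥ 3 → (((¬(3*u ≤ n - 10)) → ((¬(u ≥ 3)) ∧ (18*r ≠ 3*n + 4 → (¬(9*n > -11))) ∧ ((9*n > -15 ↔ 9*n < -23) ∨ (3*n + 9*r ≤ 0 ∧ 3*n < 1)))) ∧ (3*u ≤ n - 10 → ((¬(3*u ≥ -2)) ∧ (6*r ≠ n + 2 → (¬(3*n > -5))) ∧ ((3*n > -9 ↔ 3*n < -17) ∨ (n + 3*r ≤ 2 ∧ n < 3)))))) ∧ ((¬(u ≥ 3)) → ((6*r ≠ n + 2 → (¬(3*n > -5))) ∧ ((3*n > -9 ↔ 3*n < -17) ∨ (n + 3*r ≤ 2 ∧ n < 3))))
Answer: WP = 3*u < -15 ∧ (u ≥ 3 → (((¬(3*u ≤ n - 10)) → ((¬(u ≥ 3)) ∧ (18*r ≠ 3*n + 4 → (¬(9*n > -11))) ∧ ((9*n > -15 ↔ 9*n < -23) ∨ (3*n + 9*r ≤ 0 ∧ 3*n < 1)))) ∧ (3*u ≤ n - 10 → ((¬(3*u ≥ -2)) ∧ (6*r ≠ n + 2 → (¬(3*n > -5))) ∧ ((3*n > -9 ↔ 3*n < -17) ∨ (n + 3*r ≤ 2 ∧ n < 3)))))) ∧ ((¬(u ≥ 3)) → ((6*r ≠ n + 2 → (¬(3*n > -5))) ∧ ((3*n > -9 ↔ 3*n < -17) ∨ (n + 3*r ≤ 2 ∧ n < 3))))


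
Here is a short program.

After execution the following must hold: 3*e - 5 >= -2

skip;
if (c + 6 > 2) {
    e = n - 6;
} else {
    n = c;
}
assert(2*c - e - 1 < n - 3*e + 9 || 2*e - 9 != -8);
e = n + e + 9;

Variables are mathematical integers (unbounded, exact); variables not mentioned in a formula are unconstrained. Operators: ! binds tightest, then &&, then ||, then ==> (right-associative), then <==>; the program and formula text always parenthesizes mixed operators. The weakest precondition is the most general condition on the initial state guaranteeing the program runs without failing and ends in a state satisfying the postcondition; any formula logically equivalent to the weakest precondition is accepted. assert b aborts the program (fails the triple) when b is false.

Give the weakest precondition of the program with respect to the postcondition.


Working backward. After the program, the postcondition 3*e - 5 >= -2 must hold; in canonical form it is 3*e >= 3.
Before e := n + e + 9: 3*e + 3*n >= -24
Before assert 2*c - e - 1 < n - 3*e + 9 || 2*e - 9 != -8: (2*c + 2*e < n + 10 || 2*e != 1) && 3*e + 3*n >= -24
Then branch requires (2*c + n < 22 || 2*n != 13) && 6*n >= -6; else branch requires (c + 2*e < 10 || 2*e != 1) && 3*c + 3*e >= -24.
Before the if: (c > -4 ==> ((2*c + n < 22 || 2*n != 13) && 6*n >= -6)) && ((!(c > -4)) ==> ((c + 2*e < 10 || 2*e != 1) && 3*c + 3*e >= -24))
Before skip: (c > -4 ==> ((2*c + n < 22 || 2*n != 13) && 6*n >= -6)) && ((!(c > -4)) ==> ((c + 2*e < 10 || 2*e != 1) && 3*c + 3*e >= -24))
Answer: WP = (c > -4 ==> ((2*c + n < 22 || 2*n != 13) && 6*n >= -6)) && ((!(c > -4)) ==> ((c + 2*e < 10 || 2*e != 1) && 3*c + 3*e >= -24))


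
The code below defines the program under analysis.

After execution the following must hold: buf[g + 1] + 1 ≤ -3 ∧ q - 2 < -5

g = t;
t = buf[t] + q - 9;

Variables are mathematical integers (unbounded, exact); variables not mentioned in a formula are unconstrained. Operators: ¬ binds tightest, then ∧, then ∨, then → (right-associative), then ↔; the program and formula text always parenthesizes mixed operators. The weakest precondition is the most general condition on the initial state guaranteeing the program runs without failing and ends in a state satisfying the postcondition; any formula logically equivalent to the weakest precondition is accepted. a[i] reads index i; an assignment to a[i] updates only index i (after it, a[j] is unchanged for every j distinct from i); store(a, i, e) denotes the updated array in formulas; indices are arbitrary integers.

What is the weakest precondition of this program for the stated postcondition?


Working backward. After the program, the postcondition buf[g + 1] + 1 ≤ -3 ∧ q - 2 < -5 must hold; in canonical form it is buf[g + 1] ≤ -4 ∧ q < -3.
Before t := buf[t] + q - 9: buf[g + 1] ≤ -4 ∧ q < -3
Before g := t: buf[t + 1] ≤ -4 ∧ q < -3
Answer: WP = buf[t + 1] ≤ -4 ∧ q < -3


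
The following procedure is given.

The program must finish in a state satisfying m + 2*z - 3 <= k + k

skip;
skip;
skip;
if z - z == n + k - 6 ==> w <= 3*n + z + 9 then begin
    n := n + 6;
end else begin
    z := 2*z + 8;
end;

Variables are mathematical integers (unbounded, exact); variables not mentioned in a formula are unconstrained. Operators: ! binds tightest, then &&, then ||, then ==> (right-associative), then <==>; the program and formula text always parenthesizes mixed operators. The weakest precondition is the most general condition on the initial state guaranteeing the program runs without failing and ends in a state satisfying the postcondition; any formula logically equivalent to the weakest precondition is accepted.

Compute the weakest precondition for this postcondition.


Working backward. After the program, the postcondition m + 2*z - 3 <= k + k must hold; in canonical form it is m + 2*z <= 2*k + 3.
Then branch requires m + 2*z <= 2*k + 3; else branch requires m + 4*z <= 2*k - 13.
Before the if: ((k + n == 6 ==> w <= 3*n + z + 9) ==> m + 2*z <= 2*k + 3) && ((!(k + n == 6 ==> w <= 3*n + z + 9)) ==> m + 4*z <= 2*k - 13)
Before skip: ((k + n == 6 ==> w <= 3*n + z + 9) ==> m + 2*z <= 2*k + 3) && ((!(k + n == 6 ==> w <= 3*n + z + 9)) ==> m + 4*z <= 2*k - 13)
Before skip: ((k + n == 6 ==> w <= 3*n + z + 9) ==> m + 2*z <= 2*k + 3) && ((!(k + n == 6 ==> w <= 3*n + z + 9)) ==> m + 4*z <= 2*k - 13)
Before skip: ((k + n == 6 ==> w <= 3*n + z + 9) ==> m + 2*z <= 2*k + 3) && ((!(k + n == 6 ==> w <= 3*n + z + 9)) ==> m + 4*z <= 2*k - 13)
Answer: WP = ((k + n == 6 ==> w <= 3*n + z + 9) ==> m + 2*z <= 2*k + 3) && ((!(k + n == 6 ==> w <= 3*n + z + 9)) ==> m + 4*z <= 2*k - 13)


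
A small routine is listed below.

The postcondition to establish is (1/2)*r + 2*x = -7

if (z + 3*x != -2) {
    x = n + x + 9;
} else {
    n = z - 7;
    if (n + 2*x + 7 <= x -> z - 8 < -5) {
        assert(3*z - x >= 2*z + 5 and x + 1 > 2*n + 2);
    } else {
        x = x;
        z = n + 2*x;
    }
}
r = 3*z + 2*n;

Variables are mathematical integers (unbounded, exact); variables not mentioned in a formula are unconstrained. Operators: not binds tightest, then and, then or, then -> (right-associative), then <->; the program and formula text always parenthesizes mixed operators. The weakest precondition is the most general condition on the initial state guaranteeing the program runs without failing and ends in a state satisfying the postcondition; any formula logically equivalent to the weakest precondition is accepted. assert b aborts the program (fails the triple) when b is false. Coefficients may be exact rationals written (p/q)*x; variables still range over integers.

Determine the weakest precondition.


Working backward. After the program, (1/2)*r + 2*x = -7 must hold.
Before r := 3*z + 2*n: n + 2*x + (3/2)*z = -7
Then branch requires 3*n + 2*x + (3/2)*z = -25; else branch requires ((x + z <= 0 -> z < 3) -> (z >= x + 5 and x > 2*z - 13 and 2*x + (5/2)*z = 0)) and ((not (x + z <= 0 -> z < 3)) -> 5*x + (5/2)*z = 21/2).
Before the if: (3*x + z != -2 -> 3*n + 2*x + (3/2)*z = -25) and ((not (3*x + z != -2)) -> (((x + z <= 0 -> z < 3) -> (z >= x + 5 and x > 2*z - 13 and 2*x + (5/2)*z = 0)) and ((not (x + z <= 0 -> z < 3)) -> 5*x + (5/2)*z = 21/2)))
Answer: WP = (3*x + z != -2 -> 3*n + 2*x + (3/2)*z = -25) and ((not (3*x + z != -2)) -> (((x + z <= 0 -> z < 3) -> (z >= x + 5 and x > 2*z - 13 and 2*x + (5/2)*z = 0)) and ((not (x + z <= 0 -> z < 3)) -> 5*x + (5/2)*z = 21/2)))


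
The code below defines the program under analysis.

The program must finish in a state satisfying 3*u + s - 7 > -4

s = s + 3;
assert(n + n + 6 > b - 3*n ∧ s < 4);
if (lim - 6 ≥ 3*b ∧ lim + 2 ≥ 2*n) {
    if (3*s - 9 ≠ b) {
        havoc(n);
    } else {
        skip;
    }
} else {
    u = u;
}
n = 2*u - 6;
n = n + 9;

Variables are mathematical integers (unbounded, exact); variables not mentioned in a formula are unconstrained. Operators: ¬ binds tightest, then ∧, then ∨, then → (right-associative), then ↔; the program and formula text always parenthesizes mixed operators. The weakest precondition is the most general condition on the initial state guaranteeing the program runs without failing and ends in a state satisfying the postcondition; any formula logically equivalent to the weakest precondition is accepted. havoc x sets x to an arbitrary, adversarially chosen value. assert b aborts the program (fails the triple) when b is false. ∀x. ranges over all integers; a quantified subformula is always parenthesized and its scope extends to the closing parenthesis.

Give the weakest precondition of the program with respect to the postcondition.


Working backward. After the program, the postcondition 3*u + s - 7 > -4 must hold; in canonical form it is s + 3*u > 3.
Before n := n + 9: s + 3*u > 3
Before n := 2*u - 6: s + 3*u > 3
Then branch requires (3*s ≠ b + 9 → s + 3*u > 3) ∧ ((¬(3*s ≠ b + 9)) → s + 3*u > 3); else branch requires s + 3*u > 3.
Before the if: ((lim ≥ 3*b + 6 ∧ lim ≥ 2*n - 2) → ((3*s ≠ b + 9 → s + 3*u > 3) ∧ ((¬(3*s ≠ b + 9)) → s + 3*u > 3))) ∧ ((¬(lim ≥ 3*b + 6 ∧ lim ≥ 2*n - 2)) → s + 3*u > 3)
Before assert n + n + 6 > b - 3*n ∧ s < 4: 5*n > b - 6 ∧ s < 4 ∧ ((lim ≥ 3*b + 6 ∧ lim ≥ 2*n - 2) → ((3*s ≠ b + 9 → s + 3*u > 3) ∧ ((¬(3*s ≠ b + 9)) → s + 3*u > 3))) ∧ ((¬(lim ≥ 3*b + 6 ∧ lim ≥ 2*n - 2)) → s + 3*u > 3)
Before s := s + 3: 5*n > b - 6 ∧ s < 1 ∧ ((lim ≥ 3*b + 6 ∧ lim ≥ 2*n - 2) → ((3*s ≠ b → s + 3*u > 0) ∧ ((¬(3*s ≠ b)) → s + 3*u > 0))) ∧ ((¬(lim ≥ 3*b + 6 ∧ lim ≥ 2*n - 2)) → s + 3*u > 0)
Answer: WP = 5*n > b - 6 ∧ s < 1 ∧ ((lim ≥ 3*b + 6 ∧ lim ≥ 2*n - 2) → ((3*s ≠ b → s + 3*u > 0) ∧ ((¬(3*s ≠ b)) → s + 3*u > 0))) ∧ ((¬(lim ≥ 3*b + 6 ∧ lim ≥ 2*n - 2)) → s + 3*u > 0)


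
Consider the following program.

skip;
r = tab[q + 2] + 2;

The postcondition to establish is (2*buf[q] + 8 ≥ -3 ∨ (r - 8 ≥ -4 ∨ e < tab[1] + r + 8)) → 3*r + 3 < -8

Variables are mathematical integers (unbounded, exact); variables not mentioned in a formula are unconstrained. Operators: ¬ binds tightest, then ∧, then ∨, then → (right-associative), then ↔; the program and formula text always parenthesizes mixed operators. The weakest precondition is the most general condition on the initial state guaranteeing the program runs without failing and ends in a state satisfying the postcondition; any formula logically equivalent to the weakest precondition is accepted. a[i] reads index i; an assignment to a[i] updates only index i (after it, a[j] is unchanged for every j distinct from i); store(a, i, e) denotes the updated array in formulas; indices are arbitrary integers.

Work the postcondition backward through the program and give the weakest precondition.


Working backward. After the program, the postcondition (2*buf[q] + 8 ≥ -3 ∨ (r - 8 ≥ -4 ∨ e < tab[1] + r + 8)) → 3*r + 3 < -8 must hold; in canonical form it is (2*buf[q] ≥ -11 ∨ r ≥ 4 ∨ e < tab[1] + r + 8) → 3*r < -11.
Before r := tab[q + 2] + 2: (2*buf[q] ≥ -11 ∨ tab[q + 2] ≥ 2 ∨ e < tab[q + 2] + tab[1] + 10) → 3*tab[q + 2] < -17
Before skip: (2*buf[q] ≥ -11 ∨ tab[q + 2] ≥ 2 ∨ e < tab[q + 2] + tab[1] + 10) → 3*tab[q + 2] < -17
Answer: WP = (2*buf[q] ≥ -11 ∨ tab[q + 2] ≥ 2 ∨ e < tab[q + 2] + tab[1] + 10) → 3*tab[q + 2] < -17


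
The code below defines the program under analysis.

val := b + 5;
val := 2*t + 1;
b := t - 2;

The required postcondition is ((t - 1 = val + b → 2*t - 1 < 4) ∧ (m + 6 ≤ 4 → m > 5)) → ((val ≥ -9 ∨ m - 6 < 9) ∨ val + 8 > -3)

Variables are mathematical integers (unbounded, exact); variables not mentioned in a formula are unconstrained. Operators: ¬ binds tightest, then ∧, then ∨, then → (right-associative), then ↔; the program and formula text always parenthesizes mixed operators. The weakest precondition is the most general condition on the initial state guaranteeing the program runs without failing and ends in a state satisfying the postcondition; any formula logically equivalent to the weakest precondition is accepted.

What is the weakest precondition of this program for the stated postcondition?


Working backward. After the program, the postcondition ((t - 1 = val + b → 2*t - 1 < 4) ∧ (m + 6 ≤ 4 → m > 5)) → ((val ≥ -9 ∨ m - 6 < 9) ∨ val + 8 > -3) must hold; in canonical form it is ((t = b + val + 1 → 2*t < 5) ∧ (m ≤ -2 → m > 5)) → (val ≥ -9 ∨ m < 15 ∨ val > -11).
Before b := t - 2: ((val = 1 → 2*t < 5) ∧ (m ≤ -2 → m > 5)) → (val ≥ -9 ∨ m < 15 ∨ val > -11)
Before val := 2*t + 1: ((2*t = 0 → 2*t < 5) ∧ (m ≤ -2 → m > 5)) → (2*t ≥ -10 ∨ m < 15 ∨ 2*t > -12)
Before val := b + 5: ((2*t = 0 → 2*t < 5) ∧ (m ≤ -2 → m > 5)) → (2*t ≥ -10 ∨ m < 15 ∨ 2*t > -12)
Answer: WP = ((2*t = 0 → 2*t < 5) ∧ (m ≤ -2 → m > 5)) → (2*t ≥ -10 ∨ m < 15 ∨ 2*t > -12)


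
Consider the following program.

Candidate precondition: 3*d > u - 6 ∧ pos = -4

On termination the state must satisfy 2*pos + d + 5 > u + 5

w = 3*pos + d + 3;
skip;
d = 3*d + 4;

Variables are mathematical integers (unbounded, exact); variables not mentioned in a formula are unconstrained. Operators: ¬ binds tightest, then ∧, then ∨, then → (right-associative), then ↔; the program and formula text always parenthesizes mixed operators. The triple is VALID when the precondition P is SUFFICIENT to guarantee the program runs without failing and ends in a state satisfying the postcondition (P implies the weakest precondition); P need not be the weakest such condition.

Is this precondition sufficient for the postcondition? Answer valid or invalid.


Working backward. After the program, the postcondition 2*pos + d + 5 > u + 5 must hold; in canonical form it is d + 2*pos > u.
Before d := 3*d + 4: 3*d + 2*pos > u - 4
Before skip: 3*d + 2*pos > u - 4
Before w := 3*pos + d + 3: 3*d + 2*pos > u - 4
The weakest precondition is 3*d + 2*pos > u - 4.
Check whether 3*d > u - 6 ∧ pos = -4 implies it.
Countermodel: at the initial state d = 0, pos = -4, u = 0, the precondition holds but the weakest precondition fails.
Answer: invalid


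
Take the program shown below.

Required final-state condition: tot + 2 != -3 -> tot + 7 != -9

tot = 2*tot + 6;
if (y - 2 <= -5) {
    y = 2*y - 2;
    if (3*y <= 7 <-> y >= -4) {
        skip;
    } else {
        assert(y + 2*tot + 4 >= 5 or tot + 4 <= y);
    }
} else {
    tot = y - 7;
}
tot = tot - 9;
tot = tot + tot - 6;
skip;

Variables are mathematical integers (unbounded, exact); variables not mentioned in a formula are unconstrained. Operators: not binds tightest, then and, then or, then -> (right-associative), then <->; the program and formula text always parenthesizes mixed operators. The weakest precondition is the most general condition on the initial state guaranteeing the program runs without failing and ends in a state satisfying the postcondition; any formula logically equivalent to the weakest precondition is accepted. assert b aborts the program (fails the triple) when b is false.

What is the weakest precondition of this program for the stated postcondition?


Working backward. After the program, the postcondition tot + 2 != -3 -> tot + 7 != -9 must hold; in canonical form it is tot != -5 -> tot != -16.
Before skip: tot != -5 -> tot != -16
Before tot := tot + tot - 6: 2*tot != 1 -> 2*tot != -10
Before tot := tot - 9: 2*tot != 19 -> 2*tot != 8
Then branch requires ((6*y <= 13 <-> 2*y >= -2) -> (2*tot != 19 -> 2*tot != 8)) and ((not (6*y <= 13 <-> 2*y >= -2)) -> ((2*tot + 2*y >= 3 or tot <= 2*y - 6) and (2*tot != 19 -> 2*tot != 8))); else branch requires 2*y != 33 -> 2*y != 22.
Before the if: (y <= -3 -> (((6*y <= 13 <-> 2*y >= -2) -> (2*tot != 19 -> 2*tot != 8)) and ((not (6*y <= 13 <-> 2*y >= -2)) -> ((2*tot + 2*y >= 3 or tot <= 2*y - 6) and (2*tot != 19 -> 2*tot != 8))))) and ((not (y <= -3)) -> (2*y != 33 -> 2*y != 22))
Before tot := 2*tot + 6: (y <= -3 -> (((6*y <= 13 <-> 2*y >= -2) -> (4*tot != 7 -> 4*tot != -4)) and ((not (6*y <= 13 <-> 2*y >= -2)) -> ((4*tot + 2*y >= -9 or 2*tot <= 2*y - 12) and (4*tot != 7 -> 4*tot != -4))))) and ((not (y <= -3)) -> (2*y != 33 -> 2*y != 22))
Answer: WP = (y <= -3 -> (((6*y <= 13 <-> 2*y >= -2) -> (4*tot != 7 -> 4*tot != -4)) and ((not (6*y <= 13 <-> 2*y >= -2)) -> ((4*tot + 2*y >= -9 or 2*tot <= 2*y - 12) and (4*tot != 7 -> 4*tot != -4))))) and ((not (y <= -3)) -> (2*y != 33 -> 2*y != 22))


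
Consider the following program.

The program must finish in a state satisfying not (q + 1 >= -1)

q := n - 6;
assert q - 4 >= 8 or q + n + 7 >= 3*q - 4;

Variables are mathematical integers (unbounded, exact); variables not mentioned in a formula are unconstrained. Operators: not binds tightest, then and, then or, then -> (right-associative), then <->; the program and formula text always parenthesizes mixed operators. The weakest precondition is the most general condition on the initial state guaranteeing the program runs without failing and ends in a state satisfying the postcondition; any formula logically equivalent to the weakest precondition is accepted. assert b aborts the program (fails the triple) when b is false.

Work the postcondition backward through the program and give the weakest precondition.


Working backward. After the program, the postcondition not (q + 1 >= -1) must hold; in canonical form it is not (q >= -2).
Before assert q - 4 >= 8 or q + n + 7 >= 3*q - 4: (q >= 12 or n >= 2*q - 11) and (not (q >= -2))
Before q := n - 6: (n >= 18 or n <= 23) and (not (n >= 4))
Answer: WP = (n >= 18 or n <= 23) and (not (n >= 4))


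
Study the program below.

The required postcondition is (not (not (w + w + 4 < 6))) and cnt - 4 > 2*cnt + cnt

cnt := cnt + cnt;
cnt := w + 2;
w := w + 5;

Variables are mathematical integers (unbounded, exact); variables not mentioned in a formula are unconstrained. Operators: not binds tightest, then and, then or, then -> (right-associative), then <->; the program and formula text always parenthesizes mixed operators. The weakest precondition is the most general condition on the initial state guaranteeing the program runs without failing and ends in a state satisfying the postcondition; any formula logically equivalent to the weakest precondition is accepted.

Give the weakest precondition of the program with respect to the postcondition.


Working backward. After the program, the postcondition (not (not (w + w + 4 < 6))) and cnt - 4 > 2*cnt + cnt must hold; in canonical form it is 2*w < 2 and 2*cnt < -4.
Before w := w + 5: 2*w < -8 and 2*cnt < -4
Before cnt := w + 2: 2*w < -8
Before cnt := cnt + cnt: 2*w < -8
Answer: WP = 2*w < -8


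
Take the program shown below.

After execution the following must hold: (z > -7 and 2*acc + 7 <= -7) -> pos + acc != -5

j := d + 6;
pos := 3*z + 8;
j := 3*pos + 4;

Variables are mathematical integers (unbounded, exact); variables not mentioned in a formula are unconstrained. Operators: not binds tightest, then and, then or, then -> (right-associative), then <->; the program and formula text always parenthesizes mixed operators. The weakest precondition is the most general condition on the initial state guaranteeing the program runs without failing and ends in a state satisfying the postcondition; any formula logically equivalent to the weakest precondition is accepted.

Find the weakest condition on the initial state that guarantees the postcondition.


Working backward. After the program, the postcondition (z > -7 and 2*acc + 7 <= -7) -> pos + acc != -5 must hold; in canonical form it is (z > -7 and 2*acc <= -14) -> acc + pos != -5.
Before j := 3*pos + 4: (z > -7 and 2*acc <= -14) -> acc + pos != -5
Before pos := 3*z + 8: (z > -7 and 2*acc <= -14) -> acc + 3*z != -13
Before j := d + 6: (z > -7 and 2*acc <= -14) -> acc + 3*z != -13
Answer: WP = (z > -7 and 2*acc <= -14) -> acc + 3*z != -13


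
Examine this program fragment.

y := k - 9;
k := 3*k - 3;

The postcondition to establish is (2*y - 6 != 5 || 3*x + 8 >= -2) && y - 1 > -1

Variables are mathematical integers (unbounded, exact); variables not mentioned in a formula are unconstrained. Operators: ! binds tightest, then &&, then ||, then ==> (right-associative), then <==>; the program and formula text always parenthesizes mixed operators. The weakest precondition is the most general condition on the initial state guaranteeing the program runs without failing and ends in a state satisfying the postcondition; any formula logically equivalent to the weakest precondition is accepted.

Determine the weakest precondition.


Working backward. After the program, the postcondition (2*y - 6 != 5 || 3*x + 8 >= -2) && y - 1 > -1 must hold; in canonical form it is (2*y != 11 || 3*x >= -10) && y > 0.
Before k := 3*k - 3: (2*y != 11 || 3*x >= -10) && y > 0
Before y := k - 9: (2*k != 29 || 3*x >= -10) && k > 9
Answer: WP = (2*k != 29 || 3*x >= -10) && k > 9


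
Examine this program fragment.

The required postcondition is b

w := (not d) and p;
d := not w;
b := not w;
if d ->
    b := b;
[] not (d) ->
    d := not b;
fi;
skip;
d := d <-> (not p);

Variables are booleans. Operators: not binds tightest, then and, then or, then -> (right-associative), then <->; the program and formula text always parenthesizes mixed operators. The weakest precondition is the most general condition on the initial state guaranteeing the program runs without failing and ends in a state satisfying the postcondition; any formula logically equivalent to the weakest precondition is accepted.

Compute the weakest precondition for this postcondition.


Working backward. After the program, b must hold.
Before d := d <-> (not p): b
Before skip: b
Then branch requires b; else branch requires b.
Before the if: (d -> b) and ((not d) -> b)
Before b := not w: (d -> (not w)) and ((not d) -> (not w))
Before d := not w: w -> (not w)
Before w := (not d) and p: ((not d) and p) -> (not ((not d) and p))
Answer: WP = ((not d) and p) -> (not ((not d) and p))


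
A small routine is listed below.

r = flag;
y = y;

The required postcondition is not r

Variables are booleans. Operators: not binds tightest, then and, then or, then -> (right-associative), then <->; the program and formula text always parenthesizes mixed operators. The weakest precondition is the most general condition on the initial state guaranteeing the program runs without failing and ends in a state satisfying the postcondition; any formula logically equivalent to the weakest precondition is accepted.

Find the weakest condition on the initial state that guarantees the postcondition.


Working backward. After the program, not r must hold.
Before y := y: not r
Before r := flag: not flag
Answer: WP = not flag


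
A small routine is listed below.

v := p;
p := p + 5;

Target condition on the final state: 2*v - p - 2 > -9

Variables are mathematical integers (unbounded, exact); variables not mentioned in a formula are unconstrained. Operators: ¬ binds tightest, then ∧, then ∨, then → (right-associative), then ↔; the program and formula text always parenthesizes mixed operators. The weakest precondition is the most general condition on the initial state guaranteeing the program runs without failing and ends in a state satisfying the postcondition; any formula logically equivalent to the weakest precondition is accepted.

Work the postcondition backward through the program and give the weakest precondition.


Working backward. After the program, the postcondition 2*v - p - 2 > -9 must hold; in canonical form it is 2*v > p - 7.
Before p := p + 5: 2*v > p - 2
Before v := p: p > -2
Answer: WP = p > -2


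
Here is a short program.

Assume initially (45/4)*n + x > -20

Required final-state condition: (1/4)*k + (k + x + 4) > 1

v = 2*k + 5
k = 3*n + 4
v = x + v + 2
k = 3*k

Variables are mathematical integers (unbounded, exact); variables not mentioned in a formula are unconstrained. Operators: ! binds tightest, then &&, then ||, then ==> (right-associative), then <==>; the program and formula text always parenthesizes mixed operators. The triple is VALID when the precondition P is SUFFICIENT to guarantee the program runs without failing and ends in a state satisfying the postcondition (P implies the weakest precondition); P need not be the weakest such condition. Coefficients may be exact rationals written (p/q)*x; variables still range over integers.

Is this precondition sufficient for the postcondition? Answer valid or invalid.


Working backward. After the program, the postcondition (1/4)*k + (k + x + 4) > 1 must hold; in canonical form it is (5/4)*k + x > -3.
Before k := 3*k: (15/4)*k + x > -3
Before v := x + v + 2: (15/4)*k + x > -3
Before k := 3*n + 4: (45/4)*n + x > -18
Before v := 2*k + 5: (45/4)*n + x > -18
The weakest precondition is (45/4)*n + x > -18.
Check whether (45/4)*n + x > -20 implies it.
Countermodel: at the initial state n = 0, x = -18, the precondition holds but the weakest precondition fails.
Answer: invalid


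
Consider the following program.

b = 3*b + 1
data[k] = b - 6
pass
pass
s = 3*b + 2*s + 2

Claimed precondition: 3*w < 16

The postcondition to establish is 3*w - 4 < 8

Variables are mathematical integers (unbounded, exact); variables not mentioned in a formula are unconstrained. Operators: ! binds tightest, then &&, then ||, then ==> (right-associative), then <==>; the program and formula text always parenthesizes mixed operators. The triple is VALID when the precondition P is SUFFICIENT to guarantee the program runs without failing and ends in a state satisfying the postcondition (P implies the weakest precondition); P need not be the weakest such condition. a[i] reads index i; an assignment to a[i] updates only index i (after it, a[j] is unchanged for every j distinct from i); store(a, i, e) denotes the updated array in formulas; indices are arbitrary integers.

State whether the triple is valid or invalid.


Working backward. After the program, the postcondition 3*w - 4 < 8 must hold; in canonical form it is 3*w < 12.
Before s := 3*b + 2*s + 2: 3*w < 12
Before skip: 3*w < 12
Before skip: 3*w < 12
Before data[k] := b - 6: 3*w < 12
Before b := 3*b + 1: 3*w < 12
The weakest precondition is 3*w < 12.
Check whether 3*w < 16 implies it.
Countermodel: at the initial state w = 4, the precondition holds but the weakest precondition fails.
Answer: invalid


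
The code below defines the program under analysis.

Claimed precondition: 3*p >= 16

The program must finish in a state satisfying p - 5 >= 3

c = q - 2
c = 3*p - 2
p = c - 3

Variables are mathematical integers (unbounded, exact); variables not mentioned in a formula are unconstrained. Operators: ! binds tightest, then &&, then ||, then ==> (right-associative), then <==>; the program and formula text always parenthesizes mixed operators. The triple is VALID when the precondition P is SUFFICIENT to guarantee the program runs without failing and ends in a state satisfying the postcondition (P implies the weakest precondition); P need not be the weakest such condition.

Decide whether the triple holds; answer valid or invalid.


Working backward. After the program, the postcondition p - 5 >= 3 must hold; in canonical form it is p >= 8.
Before p := c - 3: c >= 11
Before c := 3*p - 2: 3*p >= 13
Before c := q - 2: 3*p >= 13
The weakest precondition is 3*p >= 13.
Check whether 3*p >= 16 implies it.
Every state satisfying the precondition satisfies the weakest precondition: the implication holds.
Answer: valid


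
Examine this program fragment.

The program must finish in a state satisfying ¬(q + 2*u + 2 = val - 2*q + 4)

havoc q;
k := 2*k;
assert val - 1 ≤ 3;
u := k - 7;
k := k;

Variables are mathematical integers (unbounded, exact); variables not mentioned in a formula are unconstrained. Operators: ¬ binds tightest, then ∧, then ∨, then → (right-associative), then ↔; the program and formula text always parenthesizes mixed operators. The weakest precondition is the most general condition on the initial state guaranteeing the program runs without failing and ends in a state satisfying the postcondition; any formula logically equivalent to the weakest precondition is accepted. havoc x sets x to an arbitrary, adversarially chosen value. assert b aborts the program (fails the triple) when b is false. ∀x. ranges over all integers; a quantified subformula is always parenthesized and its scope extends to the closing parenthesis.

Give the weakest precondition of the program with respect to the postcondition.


Working backward. After the program, the postcondition ¬(q + 2*u + 2 = val - 2*q + 4) must hold; in canonical form it is ¬(3*q + 2*u = val + 2).
Before k := k: ¬(3*q + 2*u = val + 2)
Before u := k - 7: ¬(2*k + 3*q = val + 16)
Before assert val - 1 ≤ 3: val ≤ 4 ∧ (¬(2*k + 3*q = val + 16))
Before k := 2*k: val ≤ 4 ∧ (¬(4*k + 3*q = val + 16))
Before havoc q: ∀q_1. (val ≤ 4 ∧ (¬(4*k + 3*q_1 = val + 16)))
Answer: WP = ∀q_1. (val ≤ 4 ∧ (¬(4*k + 3*q_1 = val + 16)))


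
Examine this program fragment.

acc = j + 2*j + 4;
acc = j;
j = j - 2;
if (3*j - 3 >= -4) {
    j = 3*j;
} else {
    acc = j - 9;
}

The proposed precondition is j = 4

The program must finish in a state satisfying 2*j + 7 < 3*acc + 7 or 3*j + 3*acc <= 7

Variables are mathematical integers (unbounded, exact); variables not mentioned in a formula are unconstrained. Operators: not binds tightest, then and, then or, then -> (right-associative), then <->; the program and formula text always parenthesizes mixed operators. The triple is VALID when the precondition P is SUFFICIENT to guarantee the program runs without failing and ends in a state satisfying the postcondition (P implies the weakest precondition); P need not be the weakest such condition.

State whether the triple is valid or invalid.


Working backward. After the program, the postcondition 2*j + 7 < 3*acc + 7 or 3*j + 3*acc <= 7 must hold; in canonical form it is 2*j < 3*acc or 3*acc + 3*j <= 7.
Then branch requires 6*j < 3*acc or 3*acc + 9*j <= 7; else branch requires j > 27 or 6*j <= 34.
Before the if: (3*j >= -1 -> (6*j < 3*acc or 3*acc + 9*j <= 7)) and ((not (3*j >= -1)) -> (j > 27 or 6*j <= 34))
Before j := j - 2: (3*j >= 5 -> (6*j < 3*acc + 12 or 3*acc + 9*j <= 25)) and ((not (3*j >= 5)) -> (j > 29 or 6*j <= 46))
Before acc := j: (3*j >= 5 -> (3*j < 12 or 12*j <= 25)) and ((not (3*j >= 5)) -> (j > 29 or 6*j <= 46))
Before acc := j + 2*j + 4: (3*j >= 5 -> (3*j < 12 or 12*j <= 25)) and ((not (3*j >= 5)) -> (j > 29 or 6*j <= 46))
The weakest precondition is (3*j >= 5 -> (3*j < 12 or 12*j <= 25)) and ((not (3*j >= 5)) -> (j > 29 or 6*j <= 46)).
Check whether j = 4 implies it.
Countermodel: at the initial state j = 4, the precondition holds but the weakest precondition fails.
Answer: invalid


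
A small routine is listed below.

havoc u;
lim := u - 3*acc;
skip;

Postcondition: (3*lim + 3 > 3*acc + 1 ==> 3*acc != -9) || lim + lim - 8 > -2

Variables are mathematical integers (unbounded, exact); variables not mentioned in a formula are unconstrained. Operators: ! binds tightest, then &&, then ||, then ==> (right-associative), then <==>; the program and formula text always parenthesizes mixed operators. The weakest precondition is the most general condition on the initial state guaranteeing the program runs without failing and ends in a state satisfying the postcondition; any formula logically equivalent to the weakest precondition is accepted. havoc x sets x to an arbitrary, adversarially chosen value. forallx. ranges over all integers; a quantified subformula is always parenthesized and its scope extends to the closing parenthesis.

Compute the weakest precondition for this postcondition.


Working backward. After the program, the postcondition (3*lim + 3 > 3*acc + 1 ==> 3*acc != -9) || lim + lim - 8 > -2 must hold; in canonical form it is (3*lim > 3*acc - 2 ==> 3*acc != -9) || 2*lim > 6.
Before skip: (3*lim > 3*acc - 2 ==> 3*acc != -9) || 2*lim > 6
Before lim := u - 3*acc: (3*u > 12*acc - 2 ==> 3*acc != -9) || 2*u > 6*acc + 6
Before havoc u: forall u_1. ((3*u_1 > 12*acc - 2 ==> 3*acc != -9) || 2*u_1 > 6*acc + 6)
Answer: WP = forall u_1. ((3*u_1 > 12*acc - 2 ==> 3*acc != -9) || 2*u_1 > 6*acc + 6)


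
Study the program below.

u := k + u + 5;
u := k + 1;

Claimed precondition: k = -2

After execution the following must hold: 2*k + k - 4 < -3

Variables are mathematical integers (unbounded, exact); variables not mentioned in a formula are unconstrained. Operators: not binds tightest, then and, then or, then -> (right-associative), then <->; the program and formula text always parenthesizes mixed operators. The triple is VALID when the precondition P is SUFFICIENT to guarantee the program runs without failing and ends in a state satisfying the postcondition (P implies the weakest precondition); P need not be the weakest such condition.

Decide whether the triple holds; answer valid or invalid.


Working backward. After the program, the postcondition 2*k + k - 4 < -3 must hold; in canonical form it is 3*k < 1.
Before u := k + 1: 3*k < 1
Before u := k + u + 5: 3*k < 1
The weakest precondition is 3*k < 1.
Check whether k = -2 implies it.
Every state satisfying the precondition satisfies the weakest precondition: the implication holds.
Answer: valid


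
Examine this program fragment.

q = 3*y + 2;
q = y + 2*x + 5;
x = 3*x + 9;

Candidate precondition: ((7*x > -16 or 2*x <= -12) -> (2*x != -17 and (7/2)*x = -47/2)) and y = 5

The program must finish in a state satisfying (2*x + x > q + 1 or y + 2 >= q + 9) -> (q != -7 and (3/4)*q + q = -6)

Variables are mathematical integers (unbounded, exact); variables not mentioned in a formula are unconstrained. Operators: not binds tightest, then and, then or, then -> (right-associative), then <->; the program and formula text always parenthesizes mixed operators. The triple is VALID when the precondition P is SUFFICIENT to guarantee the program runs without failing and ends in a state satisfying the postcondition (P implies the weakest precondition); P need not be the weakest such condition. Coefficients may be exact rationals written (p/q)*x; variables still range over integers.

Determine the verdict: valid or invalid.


Working backward. After the program, the postcondition (2*x + x > q + 1 or y + 2 >= q + 9) -> (q != -7 and (3/4)*q + q = -6) must hold; in canonical form it is (3*x > q + 1 or y >= q + 7) -> (q != -7 and (7/4)*q = -6).
Before x := 3*x + 9: (9*x > q - 26 or y >= q + 7) -> (q != -7 and (7/4)*q = -6)
Before q := y + 2*x + 5: (7*x > y - 21 or 2*x <= -12) -> (2*x + y != -12 and (7/2)*x + (7/4)*y = -59/4)
Before q := 3*y + 2: (7*x > y - 21 or 2*x <= -12) -> (2*x + y != -12 and (7/2)*x + (7/4)*y = -59/4)
The weakest precondition is (7*x > y - 21 or 2*x <= -12) -> (2*x + y != -12 and (7/2)*x + (7/4)*y = -59/4).
Check whether ((7*x > -16 or 2*x <= -12) -> (2*x != -17 and (7/2)*x = -47/2)) and y = 5 implies it.
Every state satisfying the precondition satisfies the weakest precondition: the implication holds.
Answer: valid
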